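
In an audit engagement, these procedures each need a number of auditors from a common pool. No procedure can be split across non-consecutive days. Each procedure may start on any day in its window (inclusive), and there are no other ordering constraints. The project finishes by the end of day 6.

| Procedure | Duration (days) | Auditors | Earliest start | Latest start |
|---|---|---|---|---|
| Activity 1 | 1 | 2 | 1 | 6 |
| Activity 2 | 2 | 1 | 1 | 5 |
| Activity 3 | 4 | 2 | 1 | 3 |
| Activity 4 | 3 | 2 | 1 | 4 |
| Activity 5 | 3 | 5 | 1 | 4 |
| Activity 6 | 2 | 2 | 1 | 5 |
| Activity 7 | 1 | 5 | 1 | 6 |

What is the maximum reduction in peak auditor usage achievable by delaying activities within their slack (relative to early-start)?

12

Early-start peak: d1:19  d2:12  d3:9  d4:2  d5:0  d6:0 ⇒ 19.
Leveled (Activity 1@1, Activity 2@4, Activity 3@2, Activity 4@4, Activity 5@1, Activity 6@4, Activity 7@6): d1:7  d2:7  d3:7  d4:7  d5:7  d6:7 ⇒ 7.
Reduction 19 − 7 = 12.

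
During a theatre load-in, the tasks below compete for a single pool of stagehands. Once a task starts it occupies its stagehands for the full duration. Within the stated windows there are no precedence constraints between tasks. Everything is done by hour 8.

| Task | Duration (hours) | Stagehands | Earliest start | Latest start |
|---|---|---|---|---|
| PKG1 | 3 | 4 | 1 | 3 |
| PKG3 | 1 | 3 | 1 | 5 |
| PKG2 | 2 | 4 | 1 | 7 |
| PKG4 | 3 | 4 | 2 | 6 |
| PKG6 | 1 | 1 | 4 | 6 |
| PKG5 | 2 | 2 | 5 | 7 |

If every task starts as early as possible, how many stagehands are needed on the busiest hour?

Early-start schedule: PKG1@1, PKG3@1, PKG2@1, PKG4@2, PKG6@4, PKG5@5.
Load per hour: hour 1: 11, hour 2: 12, hour 3: 8, hour 4: 5, hour 5: 2, hour 6: 2, hour 7: 0, hour 8: 0.
Peak is 12.

12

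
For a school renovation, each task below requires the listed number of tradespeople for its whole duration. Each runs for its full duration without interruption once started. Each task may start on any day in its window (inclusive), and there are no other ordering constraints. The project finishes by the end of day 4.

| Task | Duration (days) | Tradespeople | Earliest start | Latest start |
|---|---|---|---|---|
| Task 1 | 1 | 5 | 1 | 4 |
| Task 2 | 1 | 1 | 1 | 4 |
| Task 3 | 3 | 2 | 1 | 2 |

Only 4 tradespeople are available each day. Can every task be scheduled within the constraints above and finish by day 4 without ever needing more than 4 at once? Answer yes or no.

no

The minimum achievable peak is 5; 4 < 5, so no feasible schedule stays within the cap.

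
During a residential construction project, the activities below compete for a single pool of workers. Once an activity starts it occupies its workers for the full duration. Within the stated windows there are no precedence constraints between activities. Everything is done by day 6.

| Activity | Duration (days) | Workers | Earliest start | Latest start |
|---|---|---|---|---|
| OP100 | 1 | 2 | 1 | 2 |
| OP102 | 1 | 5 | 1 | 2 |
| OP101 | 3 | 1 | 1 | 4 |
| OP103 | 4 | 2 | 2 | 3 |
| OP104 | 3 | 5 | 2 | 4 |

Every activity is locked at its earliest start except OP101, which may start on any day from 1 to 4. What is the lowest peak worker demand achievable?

8

OP101@1: d1:8  d2:8  d3:8  d4:7  d5:2  d6:0 → peak 8
OP101@2: d1:7  d2:8  d3:8  d4:8  d5:2  d6:0 → peak 8
OP101@3: d1:7  d2:7  d3:8  d4:8  d5:3  d6:0 → peak 8
OP101@4: d1:7  d2:7  d3:7  d4:8  d5:3  d6:1 → peak 8
Best is OP101@1, peak 8.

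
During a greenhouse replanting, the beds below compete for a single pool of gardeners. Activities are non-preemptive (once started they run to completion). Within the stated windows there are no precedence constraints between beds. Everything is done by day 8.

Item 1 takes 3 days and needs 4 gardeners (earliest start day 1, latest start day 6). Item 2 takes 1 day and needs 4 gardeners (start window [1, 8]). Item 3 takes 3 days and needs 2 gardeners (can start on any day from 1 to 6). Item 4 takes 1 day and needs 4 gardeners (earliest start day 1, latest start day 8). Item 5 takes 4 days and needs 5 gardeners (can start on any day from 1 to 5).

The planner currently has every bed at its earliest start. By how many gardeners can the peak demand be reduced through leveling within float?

Early-start peak: d1:19  d2:11  d3:11  d4:5  d5:0  d6:0  d7:0  d8:0 ⇒ 19.
Leveled (Item 1@1, Item 2@1, Item 3@2, Item 4@4, Item 5@5): d1:8  d2:6  d3:6  d4:6  d5:5  d6:5  d7:5  d8:5 ⇒ 8.
Reduction 19 − 8 = 11.

11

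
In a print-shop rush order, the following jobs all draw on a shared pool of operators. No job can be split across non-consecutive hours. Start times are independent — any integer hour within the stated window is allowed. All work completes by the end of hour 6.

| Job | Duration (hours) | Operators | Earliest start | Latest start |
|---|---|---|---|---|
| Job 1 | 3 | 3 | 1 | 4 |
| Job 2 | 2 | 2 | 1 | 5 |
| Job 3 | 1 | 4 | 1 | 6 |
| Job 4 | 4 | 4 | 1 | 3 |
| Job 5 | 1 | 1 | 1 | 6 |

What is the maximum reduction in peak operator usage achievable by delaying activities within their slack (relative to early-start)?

7

Early-start peak: h1:14  h2:9  h3:7  h4:4  h5:0  h6:0 ⇒ 14.
Leveled (Job 1@1, Job 2@4, Job 3@1, Job 4@2, Job 5@4): h1:7  h2:7  h3:7  h4:7  h5:6  h6:0 ⇒ 7.
Reduction 14 − 7 = 7.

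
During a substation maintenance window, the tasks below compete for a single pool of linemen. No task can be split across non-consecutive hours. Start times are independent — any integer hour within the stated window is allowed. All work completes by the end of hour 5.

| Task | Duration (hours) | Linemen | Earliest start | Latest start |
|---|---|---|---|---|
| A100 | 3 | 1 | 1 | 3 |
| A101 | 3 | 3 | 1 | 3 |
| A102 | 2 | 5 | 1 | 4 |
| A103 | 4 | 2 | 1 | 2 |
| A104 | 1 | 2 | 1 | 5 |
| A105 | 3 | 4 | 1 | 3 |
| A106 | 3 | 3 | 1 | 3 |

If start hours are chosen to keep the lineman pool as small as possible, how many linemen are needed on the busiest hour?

13

Early-start (A100@1, A101@1, A102@1, A103@1, A104@1, A105@1, A106@1) gives peak 20: h1:20  h2:18  h3:13  h4:2  h5:0.
Shift A105→3, A106→3.
Schedule A100@1, A101@1, A102@1, A103@1, A104@1, A105@3, A106@3: h1:13  h2:11  h3:13  h4:9  h5:7 — peak 13.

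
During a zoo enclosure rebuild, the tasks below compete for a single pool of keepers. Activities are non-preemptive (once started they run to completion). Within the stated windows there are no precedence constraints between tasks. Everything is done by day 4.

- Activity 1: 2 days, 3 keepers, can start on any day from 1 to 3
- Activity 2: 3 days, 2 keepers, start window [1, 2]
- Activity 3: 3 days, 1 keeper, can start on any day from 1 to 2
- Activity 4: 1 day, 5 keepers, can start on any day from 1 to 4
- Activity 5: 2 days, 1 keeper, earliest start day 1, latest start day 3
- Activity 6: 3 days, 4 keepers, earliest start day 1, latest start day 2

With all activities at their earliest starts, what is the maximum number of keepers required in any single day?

16

Early-start schedule: Activity 1@1, Activity 2@1, Activity 3@1, Activity 4@1, Activity 5@1, Activity 6@1.
Load per day: day 1: 16, day 2: 11, day 3: 7, day 4: 0.
Peak is 16.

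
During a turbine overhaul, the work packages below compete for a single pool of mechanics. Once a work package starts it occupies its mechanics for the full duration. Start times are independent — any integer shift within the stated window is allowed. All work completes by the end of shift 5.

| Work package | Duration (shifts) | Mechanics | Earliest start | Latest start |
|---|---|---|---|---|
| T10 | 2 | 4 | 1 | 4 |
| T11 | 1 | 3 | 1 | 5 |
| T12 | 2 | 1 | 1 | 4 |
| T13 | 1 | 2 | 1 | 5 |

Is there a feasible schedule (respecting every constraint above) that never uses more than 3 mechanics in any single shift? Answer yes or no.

no

The minimum achievable peak is 4; 3 < 4, so no feasible schedule stays within the cap.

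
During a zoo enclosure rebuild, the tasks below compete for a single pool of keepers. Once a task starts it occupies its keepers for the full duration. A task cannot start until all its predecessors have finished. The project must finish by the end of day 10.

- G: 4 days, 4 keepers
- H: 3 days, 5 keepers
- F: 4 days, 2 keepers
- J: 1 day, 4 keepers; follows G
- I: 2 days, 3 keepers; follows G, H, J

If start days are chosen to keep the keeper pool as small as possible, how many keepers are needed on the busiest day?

Early-start (G@1, H@1, F@1, J@5, I@6) gives peak 11: d1:11  d2:11  d3:11  d4:6  d5:4  d6:3  d7:3  d8:0  d9:0  d10:0.
Shift H→5, J→8, I→9.
Schedule G@1, H@5, F@1, J@8, I@9: d1:6  d2:6  d3:6  d4:6  d5:5  d6:5  d7:5  d8:4  d9:3  d10:3 — peak 6.

6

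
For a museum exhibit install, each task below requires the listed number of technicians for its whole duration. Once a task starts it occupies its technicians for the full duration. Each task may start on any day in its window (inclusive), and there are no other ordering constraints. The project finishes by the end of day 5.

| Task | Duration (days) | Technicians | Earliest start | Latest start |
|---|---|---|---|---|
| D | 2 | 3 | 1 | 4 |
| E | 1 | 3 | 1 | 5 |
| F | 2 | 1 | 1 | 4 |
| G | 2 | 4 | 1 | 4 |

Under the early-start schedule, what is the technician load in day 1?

11

At early start, day 1 has: D, E, F, G.
Demand: 3 + 3 + 1 + 4 = 11.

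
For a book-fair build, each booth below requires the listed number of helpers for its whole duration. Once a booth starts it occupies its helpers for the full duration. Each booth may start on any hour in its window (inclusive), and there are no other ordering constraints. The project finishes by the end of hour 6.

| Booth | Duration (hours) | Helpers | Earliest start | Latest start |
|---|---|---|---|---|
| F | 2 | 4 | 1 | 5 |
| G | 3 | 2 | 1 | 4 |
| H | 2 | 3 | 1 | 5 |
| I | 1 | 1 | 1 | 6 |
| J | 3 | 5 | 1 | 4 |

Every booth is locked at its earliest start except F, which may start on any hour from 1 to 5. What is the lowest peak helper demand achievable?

11

F@1: h1:15  h2:14  h3:7  h4:0  h5:0  h6:0 → peak 15
F@2: h1:11  h2:14  h3:11  h4:0  h5:0  h6:0 → peak 14
F@3: h1:11  h2:10  h3:11  h4:4  h5:0  h6:0 → peak 11
F@4: h1:11  h2:10  h3:7  h4:4  h5:4  h6:0 → peak 11
F@5: h1:11  h2:10  h3:7  h4:0  h5:4  h6:4 → peak 11
Best is F@3, peak 11.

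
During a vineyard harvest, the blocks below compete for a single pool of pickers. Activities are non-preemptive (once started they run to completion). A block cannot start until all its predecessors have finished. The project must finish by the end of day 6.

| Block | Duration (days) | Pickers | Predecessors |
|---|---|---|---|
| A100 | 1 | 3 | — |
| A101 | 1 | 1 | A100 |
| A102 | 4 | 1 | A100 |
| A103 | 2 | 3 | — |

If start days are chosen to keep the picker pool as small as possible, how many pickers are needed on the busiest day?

Early-start (A100@1, A101@2, A102@2, A103@1) gives peak 6: d1:6  d2:5  d3:1  d4:1  d5:1  d6:0.
Shift A103→3.
Schedule A100@1, A101@2, A102@2, A103@3: d1:3  d2:2  d3:4  d4:4  d5:1  d6:0 — peak 4.

4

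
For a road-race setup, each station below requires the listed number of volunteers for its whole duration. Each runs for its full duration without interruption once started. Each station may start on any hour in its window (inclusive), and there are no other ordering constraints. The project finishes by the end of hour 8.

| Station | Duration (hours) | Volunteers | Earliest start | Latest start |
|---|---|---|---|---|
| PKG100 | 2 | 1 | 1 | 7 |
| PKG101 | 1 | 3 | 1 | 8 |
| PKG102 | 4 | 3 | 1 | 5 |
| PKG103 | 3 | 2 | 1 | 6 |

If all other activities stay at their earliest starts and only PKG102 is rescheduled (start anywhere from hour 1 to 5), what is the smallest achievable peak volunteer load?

PKG102@1: h1:9  h2:6  h3:5  h4:3  h5:0  h6:0  h7:0  h8:0 → peak 9
PKG102@2: h1:6  h2:6  h3:5  h4:3  h5:3  h6:0  h7:0  h8:0 → peak 6
PKG102@3: h1:6  h2:3  h3:5  h4:3  h5:3  h6:3  h7:0  h8:0 → peak 6
PKG102@4: h1:6  h2:3  h3:2  h4:3  h5:3  h6:3  h7:3  h8:0 → peak 6
PKG102@5: h1:6  h2:3  h3:2  h4:0  h5:3  h6:3  h7:3  h8:3 → peak 6
Best is PKG102@2, peak 6.

6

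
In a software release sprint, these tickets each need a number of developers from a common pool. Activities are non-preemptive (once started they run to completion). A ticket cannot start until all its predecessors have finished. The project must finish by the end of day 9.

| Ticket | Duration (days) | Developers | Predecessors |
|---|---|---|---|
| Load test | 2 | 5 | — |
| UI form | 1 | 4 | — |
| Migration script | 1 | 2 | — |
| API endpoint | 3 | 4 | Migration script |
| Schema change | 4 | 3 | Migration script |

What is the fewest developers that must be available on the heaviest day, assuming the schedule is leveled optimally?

Early-start (Load test@1, UI form@1, Migration script@1, API endpoint@2, Schema change@2) gives peak 12: d1:11  d2:12  d3:7  d4:7  d5:3  d6:0  d7:0  d8:0  d9:0.
Shift UI form→3, API endpoint→4, Schema change→3.
Schedule Load test@1, UI form@3, Migration script@1, API endpoint@4, Schema change@3: d1:7  d2:5  d3:7  d4:7  d5:7  d6:7  d7:0  d8:0  d9:0 — peak 7.

7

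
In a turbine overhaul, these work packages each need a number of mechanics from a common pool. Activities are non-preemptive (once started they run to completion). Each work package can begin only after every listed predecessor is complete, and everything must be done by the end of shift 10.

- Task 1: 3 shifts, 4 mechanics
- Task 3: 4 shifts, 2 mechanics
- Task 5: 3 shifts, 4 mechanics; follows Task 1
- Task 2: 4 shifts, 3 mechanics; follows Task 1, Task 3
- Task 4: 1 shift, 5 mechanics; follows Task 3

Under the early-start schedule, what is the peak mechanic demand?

Early-start schedule: Task 1@1, Task 3@1, Task 5@4, Task 2@5, Task 4@5.
Load per shift: shift 1: 6, shift 2: 6, shift 3: 6, shift 4: 6, shift 5: 12, shift 6: 7, shift 7: 3, shift 8: 3, shift 9: 0, shift 10: 0.
Peak is 12.

12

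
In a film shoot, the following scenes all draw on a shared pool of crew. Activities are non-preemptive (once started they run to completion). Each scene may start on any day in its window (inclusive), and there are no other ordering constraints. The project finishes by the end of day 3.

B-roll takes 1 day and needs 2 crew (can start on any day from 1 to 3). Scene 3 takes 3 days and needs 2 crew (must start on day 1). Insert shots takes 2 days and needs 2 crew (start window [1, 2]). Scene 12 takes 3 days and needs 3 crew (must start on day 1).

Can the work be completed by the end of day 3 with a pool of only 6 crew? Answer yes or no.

no

Total crew member-days = 21; over 3 days the average is 21/3 > 6, so some day must exceed 6.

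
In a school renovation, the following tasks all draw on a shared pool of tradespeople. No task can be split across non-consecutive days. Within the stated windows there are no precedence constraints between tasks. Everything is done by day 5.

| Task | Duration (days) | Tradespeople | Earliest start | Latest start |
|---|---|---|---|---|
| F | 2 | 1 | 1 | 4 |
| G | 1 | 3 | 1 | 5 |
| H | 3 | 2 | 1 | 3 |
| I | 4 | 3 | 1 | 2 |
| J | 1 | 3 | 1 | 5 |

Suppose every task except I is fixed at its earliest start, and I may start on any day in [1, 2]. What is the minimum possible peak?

I@1: d1:12  d2:6  d3:5  d4:3  d5:0 → peak 12
I@2: d1:9  d2:6  d3:5  d4:3  d5:3 → peak 9
Best is I@2, peak 9.

9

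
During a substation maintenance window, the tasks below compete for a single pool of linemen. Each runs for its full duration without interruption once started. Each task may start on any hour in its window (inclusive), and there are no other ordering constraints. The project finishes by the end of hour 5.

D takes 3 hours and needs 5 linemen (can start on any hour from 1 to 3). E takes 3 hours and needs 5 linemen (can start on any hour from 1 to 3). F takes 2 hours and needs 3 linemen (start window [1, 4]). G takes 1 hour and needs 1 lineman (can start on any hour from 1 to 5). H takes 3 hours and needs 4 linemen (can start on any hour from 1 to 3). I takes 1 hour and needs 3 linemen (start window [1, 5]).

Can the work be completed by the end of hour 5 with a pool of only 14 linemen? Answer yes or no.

yes

Schedule D@1, E@1, F@1, G@1, H@3, I@4: h1:14  h2:13  h3:14  h4:7  h5:4 — peak 14 ≤ 14.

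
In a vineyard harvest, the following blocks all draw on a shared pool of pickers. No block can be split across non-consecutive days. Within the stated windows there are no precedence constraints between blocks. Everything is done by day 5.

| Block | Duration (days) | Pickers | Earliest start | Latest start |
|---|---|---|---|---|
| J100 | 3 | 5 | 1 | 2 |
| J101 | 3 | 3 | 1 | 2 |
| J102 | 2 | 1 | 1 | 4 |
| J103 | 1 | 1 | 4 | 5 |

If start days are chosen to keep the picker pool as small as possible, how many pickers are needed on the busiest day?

Early-start (J100@1, J101@1, J102@1, J103@4) gives peak 9: d1:9  d2:9  d3:8  d4:1  d5:0.
Shift J102→4.
Schedule J100@1, J101@1, J102@4, J103@4: d1:8  d2:8  d3:8  d4:2  d5:1 — peak 8.

8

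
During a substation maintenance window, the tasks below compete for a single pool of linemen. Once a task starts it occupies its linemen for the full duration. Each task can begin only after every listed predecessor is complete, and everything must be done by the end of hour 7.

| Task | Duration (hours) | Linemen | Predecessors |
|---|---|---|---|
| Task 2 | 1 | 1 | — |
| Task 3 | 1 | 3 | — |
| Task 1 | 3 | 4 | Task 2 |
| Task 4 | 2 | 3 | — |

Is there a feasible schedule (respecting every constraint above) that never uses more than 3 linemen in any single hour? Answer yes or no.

Total lineman-hours = 22; over 7 hours the average is 22/7 > 3, so some hour must exceed 3.

no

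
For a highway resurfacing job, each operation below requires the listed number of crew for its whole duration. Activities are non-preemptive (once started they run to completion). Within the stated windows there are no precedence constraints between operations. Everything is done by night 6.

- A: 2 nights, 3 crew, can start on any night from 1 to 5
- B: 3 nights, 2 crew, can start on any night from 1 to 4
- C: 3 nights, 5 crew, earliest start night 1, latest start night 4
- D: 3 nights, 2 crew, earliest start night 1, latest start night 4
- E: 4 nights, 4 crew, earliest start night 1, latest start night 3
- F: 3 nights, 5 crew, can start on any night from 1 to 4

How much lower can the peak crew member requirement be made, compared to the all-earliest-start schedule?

Early-start peak: n1:21  n2:21  n3:18  n4:4  n5:0  n6:0 ⇒ 21.
Leveled (A@1, B@1, C@1, D@4, E@3, F@4): n1:10  n2:10  n3:11  n4:11  n5:11  n6:11 ⇒ 11.
Reduction 21 − 11 = 10.

10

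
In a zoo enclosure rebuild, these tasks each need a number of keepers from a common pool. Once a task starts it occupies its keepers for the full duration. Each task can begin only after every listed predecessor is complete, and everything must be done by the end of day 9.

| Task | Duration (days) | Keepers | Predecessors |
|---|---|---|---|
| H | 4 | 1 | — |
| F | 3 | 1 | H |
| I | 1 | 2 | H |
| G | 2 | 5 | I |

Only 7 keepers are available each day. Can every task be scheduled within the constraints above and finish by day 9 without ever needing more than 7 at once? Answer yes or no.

yes

Schedule H@1, F@5, I@5, G@8: d1:1  d2:1  d3:1  d4:1  d5:3  d6:1  d7:1  d8:5  d9:5 — peak 5 ≤ 7.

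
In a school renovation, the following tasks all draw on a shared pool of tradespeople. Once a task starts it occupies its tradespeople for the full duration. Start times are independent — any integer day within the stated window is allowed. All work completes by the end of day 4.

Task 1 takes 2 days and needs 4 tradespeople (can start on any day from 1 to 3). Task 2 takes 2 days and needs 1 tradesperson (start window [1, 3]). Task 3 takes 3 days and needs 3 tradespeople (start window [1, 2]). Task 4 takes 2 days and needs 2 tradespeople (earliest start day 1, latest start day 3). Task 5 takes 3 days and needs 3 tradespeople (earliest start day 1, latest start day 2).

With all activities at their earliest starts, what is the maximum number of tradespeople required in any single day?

13

Early-start schedule: Task 1@1, Task 2@1, Task 3@1, Task 4@1, Task 5@1.
Load per day: day 1: 13, day 2: 13, day 3: 6, day 4: 0.
Peak is 13.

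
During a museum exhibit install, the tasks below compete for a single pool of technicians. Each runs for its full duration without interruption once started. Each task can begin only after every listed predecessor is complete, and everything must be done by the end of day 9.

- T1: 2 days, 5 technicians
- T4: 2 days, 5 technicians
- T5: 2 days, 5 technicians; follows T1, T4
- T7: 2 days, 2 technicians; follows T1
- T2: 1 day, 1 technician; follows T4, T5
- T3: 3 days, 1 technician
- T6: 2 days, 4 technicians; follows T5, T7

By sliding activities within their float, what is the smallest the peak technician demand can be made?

7

Early-start (T1@1, T4@1, T5@3, T7@3, T2@5, T3@1, T6@5) gives peak 11: d1:11  d2:11  d3:8  d4:7  d5:5  d6:4  d7:0  d8:0  d9:0.
Shift T4→3, T5→5, T2→7, T3→5, T6→7.
Schedule T1@1, T4@3, T5@5, T7@3, T2@7, T3@5, T6@7: d1:5  d2:5  d3:7  d4:7  d5:6  d6:6  d7:6  d8:4  d9:0 — peak 7.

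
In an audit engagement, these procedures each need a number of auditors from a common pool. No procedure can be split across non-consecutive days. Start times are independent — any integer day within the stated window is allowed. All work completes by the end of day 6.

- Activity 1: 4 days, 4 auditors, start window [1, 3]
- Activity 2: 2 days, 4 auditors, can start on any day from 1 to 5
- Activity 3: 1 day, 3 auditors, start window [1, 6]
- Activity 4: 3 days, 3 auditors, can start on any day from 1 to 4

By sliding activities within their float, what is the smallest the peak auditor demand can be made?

7

Early-start (Activity 1@1, Activity 2@1, Activity 3@1, Activity 4@1) gives peak 14: d1:14  d2:11  d3:7  d4:4  d5:0  d6:0.
Shift Activity 2→5, Activity 4→2.
Schedule Activity 1@1, Activity 2@5, Activity 3@1, Activity 4@2: d1:7  d2:7  d3:7  d4:7  d5:4  d6:4 — peak 7.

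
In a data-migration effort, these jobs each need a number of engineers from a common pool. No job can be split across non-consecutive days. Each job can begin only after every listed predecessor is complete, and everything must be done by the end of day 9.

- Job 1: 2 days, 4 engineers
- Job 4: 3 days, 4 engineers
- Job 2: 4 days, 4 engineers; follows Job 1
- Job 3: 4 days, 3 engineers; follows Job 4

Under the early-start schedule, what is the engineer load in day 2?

8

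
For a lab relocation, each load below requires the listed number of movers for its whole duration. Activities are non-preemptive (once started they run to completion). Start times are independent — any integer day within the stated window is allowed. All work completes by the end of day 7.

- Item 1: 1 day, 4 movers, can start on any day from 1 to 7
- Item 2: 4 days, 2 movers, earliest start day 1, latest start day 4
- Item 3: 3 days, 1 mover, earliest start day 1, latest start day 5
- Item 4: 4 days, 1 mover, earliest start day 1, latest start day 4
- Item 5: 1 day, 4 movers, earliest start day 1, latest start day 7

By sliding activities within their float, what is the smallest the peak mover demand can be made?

Early-start (Item 1@1, Item 2@1, Item 3@1, Item 4@1, Item 5@1) gives peak 12: d1:12  d2:4  d3:4  d4:3  d5:0  d6:0  d7:0.
Shift Item 2→2, Item 3→2, Item 4→2, Item 5→6.
Schedule Item 1@1, Item 2@2, Item 3@2, Item 4@2, Item 5@6: d1:4  d2:4  d3:4  d4:4  d5:3  d6:4  d7:0 — peak 4.
Total mover-days = 23 over 7 days ⇒ peak ≥ ⌈23/7⌉ = 4, so 4 is optimal.

4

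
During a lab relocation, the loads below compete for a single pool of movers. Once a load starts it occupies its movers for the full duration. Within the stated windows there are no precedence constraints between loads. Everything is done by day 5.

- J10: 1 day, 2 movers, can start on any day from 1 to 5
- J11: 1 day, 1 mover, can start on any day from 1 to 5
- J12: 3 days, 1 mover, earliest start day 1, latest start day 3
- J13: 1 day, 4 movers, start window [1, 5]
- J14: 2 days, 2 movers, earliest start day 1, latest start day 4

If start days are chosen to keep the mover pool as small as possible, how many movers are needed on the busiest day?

4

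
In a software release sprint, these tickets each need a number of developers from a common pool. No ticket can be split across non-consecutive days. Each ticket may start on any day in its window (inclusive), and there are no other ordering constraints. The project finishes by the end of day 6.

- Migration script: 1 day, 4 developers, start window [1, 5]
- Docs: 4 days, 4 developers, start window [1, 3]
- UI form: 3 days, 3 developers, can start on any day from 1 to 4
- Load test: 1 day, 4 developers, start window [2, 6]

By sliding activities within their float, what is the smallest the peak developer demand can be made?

7

Early-start (Migration script@1, Docs@1, UI form@1, Load test@2) gives peak 11: d1:11  d2:11  d3:7  d4:4  d5:0  d6:0.
Shift Docs→2, Load test→6.
Schedule Migration script@1, Docs@2, UI form@1, Load test@6: d1:7  d2:7  d3:7  d4:4  d5:4  d6:4 — peak 7.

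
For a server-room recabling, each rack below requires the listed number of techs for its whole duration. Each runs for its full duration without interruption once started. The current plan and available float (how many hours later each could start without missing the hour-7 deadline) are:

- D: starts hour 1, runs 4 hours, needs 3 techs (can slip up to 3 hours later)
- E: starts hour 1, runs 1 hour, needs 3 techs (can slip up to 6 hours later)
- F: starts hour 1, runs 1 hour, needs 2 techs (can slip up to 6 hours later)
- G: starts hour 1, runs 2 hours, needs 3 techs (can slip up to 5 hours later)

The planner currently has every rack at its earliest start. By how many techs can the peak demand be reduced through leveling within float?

Early-start peak: h1:11  h2:6  h3:3  h4:3  h5:0  h6:0  h7:0 ⇒ 11.
Leveled (D@1, E@5, F@1, G@6): h1:5  h2:3  h3:3  h4:3  h5:3  h6:3  h7:3 ⇒ 5.
Reduction 11 − 5 = 6.

6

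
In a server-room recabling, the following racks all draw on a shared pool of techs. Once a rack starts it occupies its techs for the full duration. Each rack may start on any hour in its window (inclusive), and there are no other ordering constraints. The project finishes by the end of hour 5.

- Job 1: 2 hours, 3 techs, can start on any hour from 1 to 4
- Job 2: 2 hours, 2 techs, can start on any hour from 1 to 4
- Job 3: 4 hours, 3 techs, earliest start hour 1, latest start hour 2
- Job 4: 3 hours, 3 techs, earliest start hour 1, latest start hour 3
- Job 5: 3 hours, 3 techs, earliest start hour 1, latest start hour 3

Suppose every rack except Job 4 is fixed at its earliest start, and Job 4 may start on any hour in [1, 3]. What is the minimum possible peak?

11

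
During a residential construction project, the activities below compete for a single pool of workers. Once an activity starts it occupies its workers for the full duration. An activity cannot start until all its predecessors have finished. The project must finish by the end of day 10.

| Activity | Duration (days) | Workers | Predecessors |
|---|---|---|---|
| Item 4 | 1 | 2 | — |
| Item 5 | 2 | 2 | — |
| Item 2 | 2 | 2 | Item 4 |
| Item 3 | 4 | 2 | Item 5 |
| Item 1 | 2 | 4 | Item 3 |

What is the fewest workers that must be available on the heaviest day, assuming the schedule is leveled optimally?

Schedule Item 4@1, Item 5@1, Item 2@2, Item 3@3, Item 1@7: d1:4  d2:4  d3:4  d4:2  d5:2  d6:2  d7:4  d8:4  d9:0  d10:0 — peak 4.

4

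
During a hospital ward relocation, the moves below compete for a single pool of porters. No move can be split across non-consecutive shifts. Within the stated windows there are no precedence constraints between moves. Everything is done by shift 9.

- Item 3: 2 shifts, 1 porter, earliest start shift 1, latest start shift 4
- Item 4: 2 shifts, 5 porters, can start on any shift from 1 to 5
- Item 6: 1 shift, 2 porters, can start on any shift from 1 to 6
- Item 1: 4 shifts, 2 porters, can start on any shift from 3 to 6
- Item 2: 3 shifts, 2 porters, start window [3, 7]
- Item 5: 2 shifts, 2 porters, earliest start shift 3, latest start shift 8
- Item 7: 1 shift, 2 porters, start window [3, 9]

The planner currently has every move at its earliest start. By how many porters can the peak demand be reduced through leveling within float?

3

Early-start peak: s1:8  s2:6  s3:8  s4:6  s5:4  s6:2  s7:0  s8:0  s9:0 ⇒ 8.
Leveled (Item 3@1, Item 4@3, Item 6@1, Item 1@5, Item 2@5, Item 5@8, Item 7@9): s1:3  s2:1  s3:5  s4:5  s5:4  s6:4  s7:4  s8:4  s9:4 ⇒ 5.
Reduction 8 − 5 = 3.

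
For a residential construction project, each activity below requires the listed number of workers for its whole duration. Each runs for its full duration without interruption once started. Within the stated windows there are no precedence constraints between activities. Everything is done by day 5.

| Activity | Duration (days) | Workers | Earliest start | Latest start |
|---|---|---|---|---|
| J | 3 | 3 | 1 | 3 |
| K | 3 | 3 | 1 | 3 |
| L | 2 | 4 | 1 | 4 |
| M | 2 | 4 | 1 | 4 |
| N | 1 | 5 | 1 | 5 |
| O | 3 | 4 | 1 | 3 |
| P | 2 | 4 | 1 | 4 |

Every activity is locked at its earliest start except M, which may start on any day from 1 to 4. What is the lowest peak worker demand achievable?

23

M@1: d1:27  d2:22  d3:10  d4:0  d5:0 → peak 27
M@2: d1:23  d2:22  d3:14  d4:0  d5:0 → peak 23
M@3: d1:23  d2:18  d3:14  d4:4  d5:0 → peak 23
M@4: d1:23  d2:18  d3:10  d4:4  d5:4 → peak 23
Best is M@2, peak 23.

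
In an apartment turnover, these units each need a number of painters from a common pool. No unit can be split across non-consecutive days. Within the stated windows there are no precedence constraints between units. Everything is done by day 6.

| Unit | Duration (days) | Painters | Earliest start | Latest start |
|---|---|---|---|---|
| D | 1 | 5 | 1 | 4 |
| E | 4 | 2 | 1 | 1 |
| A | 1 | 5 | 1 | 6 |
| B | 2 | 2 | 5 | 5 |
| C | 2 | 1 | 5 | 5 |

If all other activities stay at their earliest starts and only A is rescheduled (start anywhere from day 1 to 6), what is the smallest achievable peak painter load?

7

A@1: d1:12  d2:2  d3:2  d4:2  d5:3  d6:3 → peak 12
A@2: d1:7  d2:7  d3:2  d4:2  d5:3  d6:3 → peak 7
A@3: d1:7  d2:2  d3:7  d4:2  d5:3  d6:3 → peak 7
A@4: d1:7  d2:2  d3:2  d4:7  d5:3  d6:3 → peak 7
A@5: d1:7  d2:2  d3:2  d4:2  d5:8  d6:3 → peak 8
A@6: d1:7  d2:2  d3:2  d4:2  d5:3  d6:8 → peak 8
Best is A@2, peak 7.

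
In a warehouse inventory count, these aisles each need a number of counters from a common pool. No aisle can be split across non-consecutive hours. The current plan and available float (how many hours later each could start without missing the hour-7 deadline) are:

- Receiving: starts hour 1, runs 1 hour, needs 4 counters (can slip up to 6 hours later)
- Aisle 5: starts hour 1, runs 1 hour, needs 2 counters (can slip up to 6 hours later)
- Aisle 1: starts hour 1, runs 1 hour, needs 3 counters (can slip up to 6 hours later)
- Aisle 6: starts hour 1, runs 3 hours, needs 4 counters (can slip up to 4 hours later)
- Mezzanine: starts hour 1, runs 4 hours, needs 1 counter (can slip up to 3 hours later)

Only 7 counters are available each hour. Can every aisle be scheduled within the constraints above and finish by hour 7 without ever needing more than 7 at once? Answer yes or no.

yes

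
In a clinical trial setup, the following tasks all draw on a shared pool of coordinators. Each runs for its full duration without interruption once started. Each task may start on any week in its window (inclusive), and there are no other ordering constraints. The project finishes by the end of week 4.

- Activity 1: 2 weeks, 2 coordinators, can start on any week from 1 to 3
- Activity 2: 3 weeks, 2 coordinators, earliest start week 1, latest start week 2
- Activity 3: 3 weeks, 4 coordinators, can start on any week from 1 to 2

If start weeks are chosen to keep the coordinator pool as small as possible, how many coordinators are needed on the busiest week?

Schedule Activity 1@1, Activity 2@1, Activity 3@1: w1:8  w2:8  w3:6  w4:0 — peak 8.
No arrangement of the 12 feasible schedules does better.

8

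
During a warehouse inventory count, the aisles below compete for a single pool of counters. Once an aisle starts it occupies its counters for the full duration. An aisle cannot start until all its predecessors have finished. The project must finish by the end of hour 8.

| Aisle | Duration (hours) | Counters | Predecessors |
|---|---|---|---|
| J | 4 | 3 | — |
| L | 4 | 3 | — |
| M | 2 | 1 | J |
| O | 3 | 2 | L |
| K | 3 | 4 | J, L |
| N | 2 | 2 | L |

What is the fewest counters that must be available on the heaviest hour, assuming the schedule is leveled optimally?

Early-start (J@1, L@1, M@5, O@5, K@5, N@5) gives peak 9: h1:6  h2:6  h3:6  h4:6  h5:9  h6:9  h7:6  h8:0.
Shift N→7.
Schedule J@1, L@1, M@5, O@5, K@5, N@7: h1:6  h2:6  h3:6  h4:6  h5:7  h6:7  h7:8  h8:2 — peak 8.

8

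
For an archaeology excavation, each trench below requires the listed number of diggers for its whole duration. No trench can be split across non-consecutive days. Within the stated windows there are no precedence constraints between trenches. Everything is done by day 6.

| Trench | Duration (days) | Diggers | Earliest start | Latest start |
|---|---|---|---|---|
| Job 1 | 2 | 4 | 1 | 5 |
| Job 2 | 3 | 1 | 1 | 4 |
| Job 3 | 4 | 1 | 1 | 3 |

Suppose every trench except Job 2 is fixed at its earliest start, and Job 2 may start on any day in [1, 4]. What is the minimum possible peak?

5

Job 2@1: d1:6  d2:6  d3:2  d4:1  d5:0  d6:0 → peak 6
Job 2@2: d1:5  d2:6  d3:2  d4:2  d5:0  d6:0 → peak 6
Job 2@3: d1:5  d2:5  d3:2  d4:2  d5:1  d6:0 → peak 5
Job 2@4: d1:5  d2:5  d3:1  d4:2  d5:1  d6:1 → peak 5
Best is Job 2@3, peak 5.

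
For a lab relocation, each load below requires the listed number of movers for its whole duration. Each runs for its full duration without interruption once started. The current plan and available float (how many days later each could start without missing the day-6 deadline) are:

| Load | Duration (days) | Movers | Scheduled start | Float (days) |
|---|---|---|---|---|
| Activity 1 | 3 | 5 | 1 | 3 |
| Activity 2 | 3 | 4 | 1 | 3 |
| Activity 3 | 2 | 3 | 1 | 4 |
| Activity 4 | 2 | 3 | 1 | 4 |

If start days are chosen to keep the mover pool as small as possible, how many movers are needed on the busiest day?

8

Early-start (Activity 1@1, Activity 2@1, Activity 3@1, Activity 4@1) gives peak 15: d1:15  d2:15  d3:9  d4:0  d5:0  d6:0.
Shift Activity 2→4, Activity 4→3.
Schedule Activity 1@1, Activity 2@4, Activity 3@1, Activity 4@3: d1:8  d2:8  d3:8  d4:7  d5:4  d6:4 — peak 8.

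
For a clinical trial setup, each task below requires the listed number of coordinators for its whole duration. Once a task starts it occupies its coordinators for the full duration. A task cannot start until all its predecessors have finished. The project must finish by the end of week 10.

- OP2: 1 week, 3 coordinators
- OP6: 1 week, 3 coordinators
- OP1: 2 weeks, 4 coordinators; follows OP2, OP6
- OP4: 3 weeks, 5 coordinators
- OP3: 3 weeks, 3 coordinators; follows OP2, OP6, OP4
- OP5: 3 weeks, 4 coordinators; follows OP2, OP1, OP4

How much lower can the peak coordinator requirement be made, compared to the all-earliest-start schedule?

4

Early-start peak: w1:11  w2:9  w3:9  w4:7  w5:7  w6:7  w7:0  w8:0  w9:0  w10:0 ⇒ 11.
Leveled (OP2@1, OP6@1, OP1@2, OP4@4, OP3@7, OP5@7): w1:6  w2:4  w3:4  w4:5  w5:5  w6:5  w7:7  w8:7  w9:7  w10:0 ⇒ 7.
Reduction 11 − 7 = 4.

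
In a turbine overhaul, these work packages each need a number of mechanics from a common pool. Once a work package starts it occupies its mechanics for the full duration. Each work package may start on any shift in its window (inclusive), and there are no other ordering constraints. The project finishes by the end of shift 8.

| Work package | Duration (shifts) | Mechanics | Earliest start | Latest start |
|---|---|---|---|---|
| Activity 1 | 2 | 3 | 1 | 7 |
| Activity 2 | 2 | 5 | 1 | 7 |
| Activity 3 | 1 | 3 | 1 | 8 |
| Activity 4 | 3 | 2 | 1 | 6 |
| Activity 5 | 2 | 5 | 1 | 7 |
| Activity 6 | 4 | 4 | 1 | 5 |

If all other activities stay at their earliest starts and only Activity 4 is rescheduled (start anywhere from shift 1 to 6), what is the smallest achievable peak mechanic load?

20

Activity 4@1: s1:22  s2:19  s3:6  s4:4  s5:0  s6:0  s7:0  s8:0 → peak 22
Activity 4@2: s1:20  s2:19  s3:6  s4:6  s5:0  s6:0  s7:0  s8:0 → peak 20
Activity 4@3: s1:20  s2:17  s3:6  s4:6  s5:2  s6:0  s7:0  s8:0 → peak 20
Activity 4@4: s1:20  s2:17  s3:4  s4:6  s5:2  s6:2  s7:0  s8:0 → peak 20
Activity 4@5: s1:20  s2:17  s3:4  s4:4  s5:2  s6:2  s7:2  s8:0 → peak 20
Activity 4@6: s1:20  s2:17  s3:4  s4:4  s5:0  s6:2  s7:2  s8:2 → peak 20
Best is Activity 4@2, peak 20.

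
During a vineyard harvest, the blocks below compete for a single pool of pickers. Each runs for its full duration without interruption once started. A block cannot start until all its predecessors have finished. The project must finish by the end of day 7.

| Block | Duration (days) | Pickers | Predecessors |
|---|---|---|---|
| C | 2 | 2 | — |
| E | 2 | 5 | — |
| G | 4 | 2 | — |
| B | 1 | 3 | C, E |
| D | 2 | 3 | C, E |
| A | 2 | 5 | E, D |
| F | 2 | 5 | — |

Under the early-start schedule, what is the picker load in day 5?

5

At early start, day 5 has: A.
Demand: 5 = 5.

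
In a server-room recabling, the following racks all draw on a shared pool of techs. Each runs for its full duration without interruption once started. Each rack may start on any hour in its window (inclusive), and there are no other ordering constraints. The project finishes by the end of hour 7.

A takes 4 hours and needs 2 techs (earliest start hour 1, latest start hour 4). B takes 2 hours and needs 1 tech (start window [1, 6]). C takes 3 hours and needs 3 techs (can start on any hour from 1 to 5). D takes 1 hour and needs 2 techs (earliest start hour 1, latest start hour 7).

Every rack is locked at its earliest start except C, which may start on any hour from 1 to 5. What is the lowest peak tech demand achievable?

C@1: h1:8  h2:6  h3:5  h4:2  h5:0  h6:0  h7:0 → peak 8
C@2: h1:5  h2:6  h3:5  h4:5  h5:0  h6:0  h7:0 → peak 6
C@3: h1:5  h2:3  h3:5  h4:5  h5:3  h6:0  h7:0 → peak 5
C@4: h1:5  h2:3  h3:2  h4:5  h5:3  h6:3  h7:0 → peak 5
C@5: h1:5  h2:3  h3:2  h4:2  h5:3  h6:3  h7:3 → peak 5
Best is C@3, peak 5.

5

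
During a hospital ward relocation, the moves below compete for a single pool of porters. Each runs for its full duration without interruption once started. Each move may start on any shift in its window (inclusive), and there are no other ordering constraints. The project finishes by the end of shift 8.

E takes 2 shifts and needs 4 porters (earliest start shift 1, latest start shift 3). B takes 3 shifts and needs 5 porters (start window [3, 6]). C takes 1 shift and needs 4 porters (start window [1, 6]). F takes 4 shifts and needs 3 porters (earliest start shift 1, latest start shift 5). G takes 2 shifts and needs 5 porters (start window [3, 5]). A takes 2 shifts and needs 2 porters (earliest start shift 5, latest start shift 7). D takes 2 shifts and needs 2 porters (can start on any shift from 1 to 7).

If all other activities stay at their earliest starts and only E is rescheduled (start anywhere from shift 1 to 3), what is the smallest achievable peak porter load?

13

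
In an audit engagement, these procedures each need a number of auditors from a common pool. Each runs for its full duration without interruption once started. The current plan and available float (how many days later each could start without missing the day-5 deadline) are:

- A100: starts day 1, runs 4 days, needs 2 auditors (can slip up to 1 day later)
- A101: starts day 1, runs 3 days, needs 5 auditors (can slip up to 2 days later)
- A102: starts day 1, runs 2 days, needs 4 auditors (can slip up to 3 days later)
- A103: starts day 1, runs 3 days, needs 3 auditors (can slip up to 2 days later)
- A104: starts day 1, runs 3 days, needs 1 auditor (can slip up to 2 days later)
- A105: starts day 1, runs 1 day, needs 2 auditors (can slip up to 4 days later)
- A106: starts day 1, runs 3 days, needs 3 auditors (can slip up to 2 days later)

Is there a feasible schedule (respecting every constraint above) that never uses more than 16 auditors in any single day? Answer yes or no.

Schedule A100@1, A101@1, A102@1, A103@1, A104@3, A105@4, A106@3: d1:14  d2:14  d3:14  d4:8  d5:4 — peak 14 ≤ 16.

yes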